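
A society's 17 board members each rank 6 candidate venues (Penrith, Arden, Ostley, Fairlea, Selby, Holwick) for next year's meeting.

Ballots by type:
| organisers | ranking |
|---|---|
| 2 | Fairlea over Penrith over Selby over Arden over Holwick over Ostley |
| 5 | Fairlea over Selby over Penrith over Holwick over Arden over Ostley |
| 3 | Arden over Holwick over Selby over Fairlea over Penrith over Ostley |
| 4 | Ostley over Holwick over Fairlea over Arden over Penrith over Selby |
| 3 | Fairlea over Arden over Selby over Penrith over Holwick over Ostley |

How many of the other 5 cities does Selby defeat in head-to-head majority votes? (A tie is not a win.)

Selby against each rival (17 organisers):
Selby vs Penrith: Selby preferred on 5+3+3 = 11 ballots; Selby wins 11–6.
Selby vs Arden: 2+5 = 7 for Selby, 10 for Arden — Arden by 10–7.
Selby vs Ostley: Selby is ranked higher on 2+5+3+3 = 13 ballots, Ostley on 4. Selby wins 13–4.
Selby–Fairlea: Fairlea 14–3.
Selby vs Holwick: 2+5+3 = 10 for Selby, 7 for Holwick — Selby by 10–7.
Selby beats Penrith, Ostley, Holwick; loses to Arden, Fairlea — 3 pairwise wins.

3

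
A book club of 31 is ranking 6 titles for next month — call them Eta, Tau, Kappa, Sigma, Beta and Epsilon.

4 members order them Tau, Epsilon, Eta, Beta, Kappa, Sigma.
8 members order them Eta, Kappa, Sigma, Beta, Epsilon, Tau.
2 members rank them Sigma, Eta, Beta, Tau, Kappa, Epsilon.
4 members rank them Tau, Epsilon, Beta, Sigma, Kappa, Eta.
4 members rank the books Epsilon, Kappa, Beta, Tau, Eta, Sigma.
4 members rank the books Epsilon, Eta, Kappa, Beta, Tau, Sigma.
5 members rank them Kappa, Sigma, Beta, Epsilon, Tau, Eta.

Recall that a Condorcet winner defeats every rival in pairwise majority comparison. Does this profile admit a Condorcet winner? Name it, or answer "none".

Pairwise majorities:
Eta vs Tau: 14 to 17, Tau.
Eta vs Kappa: Eta is ranked higher on 4+8+2+4 = 18 ballots, Kappa on 13. Eta wins 18–13.
Eta vs Sigma: 20 to 11, Eta.
Eta vs Beta: 4+8+2+4 = 18 for Eta, 13 for Beta — Eta by 18–13.
Eta vs Epsilon: Eta is ranked higher on 8+2 = 10 ballots, Epsilon on 21. Epsilon wins 21–10.
Tau vs Kappa: 4+2+4 = 10 for Tau, 21 for Kappa — Kappa by 21–10.
Tau vs Sigma: 4+4+4+4 = 16 for Tau, 15 for Sigma — Tau by 16–15.
Tau vs Beta: Tau is ranked higher on 4+4 = 8 ballots, Beta on 23. Beta wins 23–8.
Tau vs Epsilon: Tau preferred on 4+2+4 = 10 ballots; Epsilon wins 21–10.
Kappa vs Sigma: 25 to 6, Kappa.
Kappa vs Beta: Kappa preferred on 8+4+4+5 = 21 ballots; Kappa wins 21–10.
Kappa vs Epsilon: Kappa is ranked higher on 8+2+5 = 15 ballots, Epsilon on 16. Epsilon wins 16–15.
Sigma vs Beta: Sigma preferred on 8+2+5 = 15 ballots; Beta wins 16–15.
Sigma vs Epsilon: 15 to 16, Epsilon.
Beta vs Epsilon: 8+2+5 = 15 for Beta, 16 for Epsilon — Epsilon by 16–15.
Epsilon defeats every rival head-to-head and is the Condorcet winner.

Epsilon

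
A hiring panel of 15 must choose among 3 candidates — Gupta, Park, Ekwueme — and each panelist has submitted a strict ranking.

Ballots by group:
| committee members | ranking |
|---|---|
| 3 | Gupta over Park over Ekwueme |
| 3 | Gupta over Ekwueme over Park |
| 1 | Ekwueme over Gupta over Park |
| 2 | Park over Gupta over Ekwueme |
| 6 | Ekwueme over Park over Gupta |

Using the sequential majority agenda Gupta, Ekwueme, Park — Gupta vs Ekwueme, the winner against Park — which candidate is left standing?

Park

Round 1: Gupta vs Ekwueme — 8–7, Gupta advances.
Round 2: Gupta vs Park — 7–8, Park advances.
The agenda winner is Park.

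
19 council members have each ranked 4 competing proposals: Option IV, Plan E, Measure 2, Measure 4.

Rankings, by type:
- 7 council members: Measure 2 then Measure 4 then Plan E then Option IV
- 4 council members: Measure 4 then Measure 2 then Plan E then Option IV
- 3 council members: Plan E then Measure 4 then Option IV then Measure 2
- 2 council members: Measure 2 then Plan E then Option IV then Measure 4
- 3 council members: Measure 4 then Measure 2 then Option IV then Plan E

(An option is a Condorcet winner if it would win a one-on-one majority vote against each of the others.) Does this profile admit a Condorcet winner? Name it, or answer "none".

Pairwise majorities:
Option IV vs Plan E: Option IV preferred on 3 ballots; Plan E wins 16–3.
Option IV vs Measure 2: 3 to 16, Measure 2.
Option IV vs Measure 4: Measure 4 wins 17–2.
Plan E vs Measure 2: 3 to 16, Measure 2.
Plan E vs Measure 4: 3+2 = 5 for Plan E, 14 for Measure 4 — Measure 4 by 14–5.
Measure 2–Measure 4: Measure 4 10–9.
Measure 4 wins every pairwise contest, so Measure 4 is the Condorcet winner.

Measure 4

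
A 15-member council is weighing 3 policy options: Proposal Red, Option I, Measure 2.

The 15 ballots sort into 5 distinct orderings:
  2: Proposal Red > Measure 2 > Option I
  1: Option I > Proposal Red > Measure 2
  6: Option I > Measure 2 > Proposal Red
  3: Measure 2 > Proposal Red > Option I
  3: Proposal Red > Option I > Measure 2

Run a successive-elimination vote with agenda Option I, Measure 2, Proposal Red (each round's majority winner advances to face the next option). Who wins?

Round 1: Option I vs Measure 2 — 10–5, Option I advances.
Round 2: Option I vs Proposal Red — 7–8, Proposal Red advances.
Proposal Red survives the agenda.

Proposal Red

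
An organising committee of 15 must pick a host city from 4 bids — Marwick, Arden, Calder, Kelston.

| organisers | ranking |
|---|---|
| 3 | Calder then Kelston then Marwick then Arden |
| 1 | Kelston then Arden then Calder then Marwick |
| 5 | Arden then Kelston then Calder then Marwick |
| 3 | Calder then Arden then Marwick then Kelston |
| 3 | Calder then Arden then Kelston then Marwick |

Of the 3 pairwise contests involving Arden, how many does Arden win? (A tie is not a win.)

Arden against each rival (15 organisers):
Arden vs Marwick: Arden, 12–3.
Arden vs Calder: Calder, 9–6.
Arden vs Kelston: Arden, 11–4.
Arden beats Marwick, Kelston; loses to Calder — 2 pairwise wins.

2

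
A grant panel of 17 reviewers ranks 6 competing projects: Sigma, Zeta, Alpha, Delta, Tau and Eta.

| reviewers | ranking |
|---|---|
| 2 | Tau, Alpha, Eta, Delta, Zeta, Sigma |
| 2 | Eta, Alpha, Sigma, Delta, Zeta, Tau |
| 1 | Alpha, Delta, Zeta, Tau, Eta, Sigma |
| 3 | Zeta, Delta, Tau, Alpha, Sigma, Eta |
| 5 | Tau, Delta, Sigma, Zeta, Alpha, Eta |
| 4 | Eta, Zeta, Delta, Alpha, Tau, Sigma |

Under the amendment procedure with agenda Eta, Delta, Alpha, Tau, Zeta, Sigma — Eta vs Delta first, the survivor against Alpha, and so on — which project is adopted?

Round 1: Eta vs Delta — 8–9, Delta advances.
Round 2: Delta vs Alpha — 12–5, Delta advances.
Round 3: Delta vs Tau — 10–7, Delta advances.
Round 4: Delta vs Zeta — 10–7, Delta advances.
Round 5: Delta vs Sigma — 15–2, Delta advances.
The agenda winner is Delta.

Delta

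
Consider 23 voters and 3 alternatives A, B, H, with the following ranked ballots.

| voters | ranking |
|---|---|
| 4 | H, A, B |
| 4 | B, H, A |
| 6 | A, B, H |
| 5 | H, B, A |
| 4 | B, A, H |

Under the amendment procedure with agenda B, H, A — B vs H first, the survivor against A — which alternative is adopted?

Round 1: B vs H — 14–9, B advances.
Round 2: B vs A — 13–10, B advances.
The agenda winner is B.

B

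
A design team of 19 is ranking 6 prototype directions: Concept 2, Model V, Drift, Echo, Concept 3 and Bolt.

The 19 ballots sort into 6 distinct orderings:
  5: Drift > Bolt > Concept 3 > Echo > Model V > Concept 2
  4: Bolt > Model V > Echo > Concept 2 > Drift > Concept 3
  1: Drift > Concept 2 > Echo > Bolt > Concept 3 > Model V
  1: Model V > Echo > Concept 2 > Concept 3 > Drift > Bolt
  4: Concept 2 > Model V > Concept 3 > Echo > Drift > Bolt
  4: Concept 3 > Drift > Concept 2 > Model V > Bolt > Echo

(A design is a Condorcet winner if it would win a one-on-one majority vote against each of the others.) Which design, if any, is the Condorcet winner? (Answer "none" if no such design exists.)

Drift

Check each pair by majority over 19 ballots:
Concept 2–Model V: Model V 10–9.
Concept 2–Drift: Drift 10–9.
Concept 2 vs Echo: Echo wins 10–9.
Concept 2 vs Concept 3: Concept 2, 10–9.
Concept 2 vs Bolt: Concept 2, 10–9.
Model V–Drift: Drift 10–9.
Model V vs Echo: Model V, 13–6.
Model V vs Concept 3: Concept 3, 10–9.
Model V vs Bolt: Bolt, 10–9.
Drift–Echo: Drift 10–9.
Drift–Concept 3: Drift 10–9.
Drift vs Bolt: Drift, 15–4.
Echo vs Concept 3: Concept 3 wins 13–6.
Echo vs Bolt: Bolt, 13–6.
Concept 3–Bolt: Bolt 10–9.
Only Drift has no losses; Drift is the Condorcet winner.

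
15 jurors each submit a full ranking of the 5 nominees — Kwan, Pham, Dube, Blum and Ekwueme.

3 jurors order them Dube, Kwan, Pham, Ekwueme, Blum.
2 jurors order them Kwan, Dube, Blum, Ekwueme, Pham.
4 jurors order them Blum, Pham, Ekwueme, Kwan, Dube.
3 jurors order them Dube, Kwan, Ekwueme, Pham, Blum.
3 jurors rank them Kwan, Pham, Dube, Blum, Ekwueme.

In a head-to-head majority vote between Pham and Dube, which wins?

Dube

Ballots ranking Pham above Dube: 4 + 3 = 7.
Ballots ranking Dube above Pham: 15 − 7 = 8.
Dube wins the head-to-head 8–7.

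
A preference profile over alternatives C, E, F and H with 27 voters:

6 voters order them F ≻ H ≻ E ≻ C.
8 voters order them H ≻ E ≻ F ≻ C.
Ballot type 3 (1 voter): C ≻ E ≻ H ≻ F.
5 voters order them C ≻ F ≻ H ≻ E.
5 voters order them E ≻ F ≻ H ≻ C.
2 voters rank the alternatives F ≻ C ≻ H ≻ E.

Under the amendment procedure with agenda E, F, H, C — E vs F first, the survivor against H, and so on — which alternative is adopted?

H

Round 1: E vs F — 14–13, E advances.
Round 2: E vs H — 6–21, H advances.
Round 3: H vs C — 19–8, H advances.
H survives the agenda.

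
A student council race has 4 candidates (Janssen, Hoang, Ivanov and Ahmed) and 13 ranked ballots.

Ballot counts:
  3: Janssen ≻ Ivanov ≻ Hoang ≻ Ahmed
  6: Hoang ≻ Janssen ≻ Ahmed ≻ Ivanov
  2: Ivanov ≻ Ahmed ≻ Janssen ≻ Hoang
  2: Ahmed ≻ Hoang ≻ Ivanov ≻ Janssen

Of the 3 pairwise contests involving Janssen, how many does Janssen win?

Janssen against each rival (13 voters):
Janssen–Hoang: Hoang 8–5.
Janssen vs Ivanov: 3+6 = 9 for Janssen, 4 for Ivanov — Janssen by 9–4.
Janssen vs Ahmed: Janssen wins 9–4.
Janssen beats Ivanov, Ahmed; loses to Hoang — 2 pairwise wins.

2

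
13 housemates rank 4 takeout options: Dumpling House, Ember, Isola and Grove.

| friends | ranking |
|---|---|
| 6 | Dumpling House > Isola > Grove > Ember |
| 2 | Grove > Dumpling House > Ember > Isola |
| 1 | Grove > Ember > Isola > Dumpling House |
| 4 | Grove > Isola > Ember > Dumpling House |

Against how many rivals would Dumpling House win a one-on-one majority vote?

Dumpling House against each rival (13 friends):
Dumpling House vs Ember: Dumpling House, 8–5.
Dumpling House vs Isola: Dumpling House is ranked higher on 6+2 = 8 ballots, Isola on 5. Dumpling House wins 8–5.
Dumpling House vs Grove: 6 to 7, Grove.
Dumpling House beats Ember, Isola; loses to Grove — 2 pairwise wins.

2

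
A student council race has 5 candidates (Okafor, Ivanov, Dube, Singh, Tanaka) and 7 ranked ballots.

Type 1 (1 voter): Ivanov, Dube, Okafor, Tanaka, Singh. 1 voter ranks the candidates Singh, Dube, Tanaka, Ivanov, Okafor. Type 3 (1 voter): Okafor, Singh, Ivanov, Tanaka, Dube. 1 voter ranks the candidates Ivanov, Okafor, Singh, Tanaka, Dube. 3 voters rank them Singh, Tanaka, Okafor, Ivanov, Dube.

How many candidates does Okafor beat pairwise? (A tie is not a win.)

Okafor against each rival (7 voters):
Okafor vs Ivanov: 4 to 3, Okafor.
Okafor–Dube: Okafor 5–2.
Okafor vs Singh: Okafor preferred on 1+1+1 = 3 ballots; Singh wins 4–3.
Okafor vs Tanaka: Okafor is ranked higher on 1+1+1 = 3 ballots, Tanaka on 4. Tanaka wins 4–3.
Okafor beats Ivanov, Dube; loses to Singh, Tanaka — 2 pairwise wins.

2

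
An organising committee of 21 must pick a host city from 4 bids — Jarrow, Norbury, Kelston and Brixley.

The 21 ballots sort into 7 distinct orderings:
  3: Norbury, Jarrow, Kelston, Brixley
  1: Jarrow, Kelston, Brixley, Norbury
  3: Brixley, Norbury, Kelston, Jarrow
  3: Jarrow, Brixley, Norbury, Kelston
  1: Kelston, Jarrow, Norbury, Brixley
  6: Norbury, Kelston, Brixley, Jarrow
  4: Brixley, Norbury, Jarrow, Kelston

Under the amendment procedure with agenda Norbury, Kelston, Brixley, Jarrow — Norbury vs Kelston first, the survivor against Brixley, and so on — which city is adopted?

Round 1: Norbury vs Kelston — 19–2, Norbury advances.
Round 2: Norbury vs Brixley — 10–11, Brixley advances.
Round 3: Brixley vs Jarrow — 13–8, Brixley advances.
The agenda winner is Brixley.

Brixley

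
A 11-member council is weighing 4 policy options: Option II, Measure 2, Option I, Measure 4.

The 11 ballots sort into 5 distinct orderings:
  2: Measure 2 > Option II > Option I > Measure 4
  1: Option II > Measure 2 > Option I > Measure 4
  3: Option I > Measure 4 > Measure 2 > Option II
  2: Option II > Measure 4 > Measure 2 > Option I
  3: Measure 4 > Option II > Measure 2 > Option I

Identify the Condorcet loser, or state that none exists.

Head-to-head results (11 council members):
Option II vs Measure 2: Option II wins 6–5.
Option II vs Option I: 2+1+2+3 = 8 for Option II, 3 for Option I — Option II by 8–3.
Option II vs Measure 4: Measure 4 wins 6–5.
Measure 2 vs Option I: 8 to 3, Measure 2.
Measure 2 vs Measure 4: 2+1 = 3 for Measure 2, 8 for Measure 4 — Measure 4 by 8–3.
Option I vs Measure 4: Option I wins 6–5.
Each option has at least one pairwise win (Option II beats Measure 2; Measure 2 beats Option I; Option I beats Measure 4; Measure 4 beats Option II) — no Condorcet loser.

none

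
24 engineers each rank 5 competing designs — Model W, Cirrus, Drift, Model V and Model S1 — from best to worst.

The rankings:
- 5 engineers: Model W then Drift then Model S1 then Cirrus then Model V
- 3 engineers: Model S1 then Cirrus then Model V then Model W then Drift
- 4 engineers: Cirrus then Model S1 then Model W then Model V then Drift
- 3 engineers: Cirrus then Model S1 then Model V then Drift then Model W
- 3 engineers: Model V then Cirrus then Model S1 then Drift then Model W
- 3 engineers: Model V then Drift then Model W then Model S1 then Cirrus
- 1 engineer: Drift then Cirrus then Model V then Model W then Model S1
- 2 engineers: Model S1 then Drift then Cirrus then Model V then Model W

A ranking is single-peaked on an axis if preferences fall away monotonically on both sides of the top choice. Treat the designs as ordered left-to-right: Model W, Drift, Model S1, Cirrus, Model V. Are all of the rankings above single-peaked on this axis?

Axis positions: Model W=1, Drift=2, Model S1=3, Cirrus=4, Model V=5.
Group 1 (peak Model W at position 1): ranking walks positions 1-2-3-4-5, expanding outward from the peak — single-peaked.
Group 2: ranking walks positions 3-4-5-1-2; Model W is ranked above Drift even though Drift lies between Model W and the peak Model S1 on the axis — preferences dip and rise again. Not single-peaked.
Group 3: ranking walks positions 4-3-1-5-2; Model W is ranked above Drift even though Drift lies between Model W and the peak Cirrus on the axis — preferences dip and rise again. Not single-peaked.
Group 4 (peak Cirrus at position 4): ranking walks positions 4-3-5-2-1, expanding outward from the peak — single-peaked.
Group 5 (peak Model V at position 5): ranking walks positions 5-4-3-2-1, expanding outward from the peak — single-peaked.
Group 6: ranking walks positions 5-2-1-3-4; Drift is ranked above Cirrus even though Cirrus lies between Drift and the peak Model V on the axis — preferences dip and rise again. Not single-peaked.
Group 7: ranking walks positions 2-4-5-1-3; Cirrus is ranked above Model S1 even though Model S1 lies between Cirrus and the peak Drift on the axis — preferences dip and rise again. Not single-peaked.
Group 8 (peak Model S1 at position 3): ranking walks positions 3-2-4-5-1, expanding outward from the peak — single-peaked.
Group 2 violates single-peakedness, so the profile is not single-peaked on this axis.

no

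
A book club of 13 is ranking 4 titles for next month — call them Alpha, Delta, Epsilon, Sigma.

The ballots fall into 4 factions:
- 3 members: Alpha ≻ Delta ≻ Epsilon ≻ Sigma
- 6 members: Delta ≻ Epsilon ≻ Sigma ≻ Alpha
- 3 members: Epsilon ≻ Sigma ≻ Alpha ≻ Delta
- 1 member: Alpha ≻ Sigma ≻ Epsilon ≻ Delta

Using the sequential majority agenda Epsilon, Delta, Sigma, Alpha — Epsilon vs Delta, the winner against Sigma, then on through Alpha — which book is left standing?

Round 1: Epsilon vs Delta — 4–9, Delta advances.
Round 2: Delta vs Sigma — 9–4, Delta advances.
Round 3: Delta vs Alpha — 6–7, Alpha advances.
Alpha survives the agenda.

Alpha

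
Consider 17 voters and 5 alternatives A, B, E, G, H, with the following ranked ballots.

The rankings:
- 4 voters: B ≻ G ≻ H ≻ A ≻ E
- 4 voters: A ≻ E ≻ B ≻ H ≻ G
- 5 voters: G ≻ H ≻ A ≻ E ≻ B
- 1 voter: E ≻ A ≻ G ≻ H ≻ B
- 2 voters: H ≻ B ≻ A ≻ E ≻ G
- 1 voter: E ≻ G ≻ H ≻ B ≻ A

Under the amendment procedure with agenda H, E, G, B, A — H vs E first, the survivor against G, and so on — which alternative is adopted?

A

Round 1: H vs E — 11–6, H advances.
Round 2: H vs G — 6–11, G advances.
Round 3: G vs B — 7–10, B advances.
Round 4: B vs A — 7–10, A advances.
The agenda winner is A.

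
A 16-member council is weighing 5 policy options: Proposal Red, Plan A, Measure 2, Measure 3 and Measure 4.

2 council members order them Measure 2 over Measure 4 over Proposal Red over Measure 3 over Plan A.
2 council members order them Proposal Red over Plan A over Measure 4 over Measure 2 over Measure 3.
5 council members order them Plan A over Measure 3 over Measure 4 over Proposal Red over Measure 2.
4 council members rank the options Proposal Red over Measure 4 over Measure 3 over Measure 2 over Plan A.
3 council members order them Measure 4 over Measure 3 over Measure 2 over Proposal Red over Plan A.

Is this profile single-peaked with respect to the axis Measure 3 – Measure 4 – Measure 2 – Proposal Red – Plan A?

Axis positions: Measure 3=1, Measure 4=2, Measure 2=3, Proposal Red=4, Plan A=5.
Bloc 1 (peak Measure 2 at position 3): ranking walks positions 3-2-4-1-5, expanding outward from the peak — single-peaked.
Bloc 2: ranking walks positions 4-5-2-3-1; Measure 4 is ranked above Measure 2 even though Measure 2 lies between Measure 4 and the peak Proposal Red on the axis — preferences dip and rise again. Not single-peaked.
Bloc 3: ranking walks positions 5-1-2-4-3; Measure 3 is ranked above Proposal Red even though Proposal Red lies between Measure 3 and the peak Plan A on the axis — preferences dip and rise again. Not single-peaked.
Bloc 4: ranking walks positions 4-2-1-3-5; Measure 4 is ranked above Measure 2 even though Measure 2 lies between Measure 4 and the peak Proposal Red on the axis — preferences dip and rise again. Not single-peaked.
Bloc 5 (peak Measure 4 at position 2): ranking walks positions 2-1-3-4-5, expanding outward from the peak — single-peaked.
Bloc 2 violates single-peakedness, so the profile is not single-peaked on this axis.

no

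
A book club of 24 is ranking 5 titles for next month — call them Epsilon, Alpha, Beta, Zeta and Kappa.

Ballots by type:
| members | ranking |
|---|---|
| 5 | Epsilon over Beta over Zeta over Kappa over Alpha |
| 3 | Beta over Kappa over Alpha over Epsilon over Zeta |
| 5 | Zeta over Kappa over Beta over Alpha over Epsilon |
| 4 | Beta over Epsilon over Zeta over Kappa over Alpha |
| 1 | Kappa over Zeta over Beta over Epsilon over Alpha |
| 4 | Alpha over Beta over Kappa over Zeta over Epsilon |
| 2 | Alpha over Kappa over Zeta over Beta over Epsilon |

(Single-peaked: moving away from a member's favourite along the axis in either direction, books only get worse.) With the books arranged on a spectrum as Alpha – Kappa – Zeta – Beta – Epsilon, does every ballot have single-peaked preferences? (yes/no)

Axis positions: Alpha=1, Kappa=2, Zeta=3, Beta=4, Epsilon=5.
Type 1 (peak Epsilon at position 5): ranking walks positions 5-4-3-2-1, expanding outward from the peak — single-peaked.
Type 2: ranking walks positions 4-2-1-5-3; Kappa is ranked above Zeta even though Zeta lies between Kappa and the peak Beta on the axis — preferences dip and rise again. Not single-peaked.
Type 3 (peak Zeta at position 3): ranking walks positions 3-2-4-1-5, expanding outward from the peak — single-peaked.
Type 4 (peak Beta at position 4): ranking walks positions 4-5-3-2-1, expanding outward from the peak — single-peaked.
Type 5 (peak Kappa at position 2): ranking walks positions 2-3-4-5-1, expanding outward from the peak — single-peaked.
Type 6: ranking walks positions 1-4-2-3-5; Beta is ranked above Kappa even though Kappa lies between Beta and the peak Alpha on the axis — preferences dip and rise again. Not single-peaked.
Type 7 (peak Alpha at position 1): ranking walks positions 1-2-3-4-5, expanding outward from the peak — single-peaked.
Type 2 violates single-peakedness, so the profile is not single-peaked on this axis.

no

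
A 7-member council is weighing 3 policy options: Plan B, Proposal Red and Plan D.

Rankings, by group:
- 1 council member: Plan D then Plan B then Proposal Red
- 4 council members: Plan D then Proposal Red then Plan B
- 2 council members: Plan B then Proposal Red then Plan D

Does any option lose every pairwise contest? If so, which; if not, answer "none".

Pairwise majorities:
Plan B vs Proposal Red: Plan B preferred on 1+2 = 3 ballots; Proposal Red wins 4–3.
Plan B vs Plan D: Plan D, 5–2.
Proposal Red vs Plan D: 2 to 5, Plan D.
Plan B is beaten in every head-to-head and is the Condorcet loser.

Plan B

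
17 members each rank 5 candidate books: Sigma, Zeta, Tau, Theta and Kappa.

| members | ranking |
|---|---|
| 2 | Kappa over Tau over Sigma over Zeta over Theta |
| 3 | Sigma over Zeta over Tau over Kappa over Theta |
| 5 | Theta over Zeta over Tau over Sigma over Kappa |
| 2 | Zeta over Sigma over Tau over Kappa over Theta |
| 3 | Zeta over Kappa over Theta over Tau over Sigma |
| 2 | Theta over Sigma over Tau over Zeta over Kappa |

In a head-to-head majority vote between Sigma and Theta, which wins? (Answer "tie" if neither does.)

Ballots ranking Sigma above Theta: 2 + 3 + 2 = 7.
Ballots ranking Theta above Sigma: 17 − 7 = 10.
Theta wins the head-to-head 10–7.

Theta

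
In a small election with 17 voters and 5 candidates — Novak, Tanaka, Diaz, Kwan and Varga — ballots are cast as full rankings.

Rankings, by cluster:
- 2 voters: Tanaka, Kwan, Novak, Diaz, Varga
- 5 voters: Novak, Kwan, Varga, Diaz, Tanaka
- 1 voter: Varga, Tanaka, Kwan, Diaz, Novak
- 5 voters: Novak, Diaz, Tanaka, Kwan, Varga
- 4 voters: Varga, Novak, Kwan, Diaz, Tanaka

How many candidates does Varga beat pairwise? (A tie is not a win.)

Varga against each rival (17 voters):
Varga–Novak: Novak 12–5.
Varga vs Tanaka: Varga, 10–7.
Varga vs Diaz: Varga, 10–7.
Varga vs Kwan: Varga preferred on 1+4 = 5 ballots; Kwan wins 12–5.
Varga beats Tanaka, Diaz; loses to Novak, Kwan — 2 pairwise wins.

2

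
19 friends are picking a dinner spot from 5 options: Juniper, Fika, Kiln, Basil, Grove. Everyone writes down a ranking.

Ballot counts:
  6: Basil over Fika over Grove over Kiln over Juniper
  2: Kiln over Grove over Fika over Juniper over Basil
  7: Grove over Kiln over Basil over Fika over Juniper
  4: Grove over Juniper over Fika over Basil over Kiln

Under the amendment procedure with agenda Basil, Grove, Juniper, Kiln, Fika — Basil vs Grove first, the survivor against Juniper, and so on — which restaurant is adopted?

Grove

Round 1: Basil vs Grove — 6–13, Grove advances.
Round 2: Grove vs Juniper — 19–0, Grove advances.
Round 3: Grove vs Kiln — 17–2, Grove advances.
Round 4: Grove vs Fika — 13–6, Grove advances.
The agenda winner is Grove.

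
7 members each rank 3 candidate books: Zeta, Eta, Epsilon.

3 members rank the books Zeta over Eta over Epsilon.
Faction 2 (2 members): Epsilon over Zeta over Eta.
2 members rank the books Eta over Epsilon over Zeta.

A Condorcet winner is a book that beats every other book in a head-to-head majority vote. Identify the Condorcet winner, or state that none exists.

Check each pair by majority over 7 ballots:
Zeta vs Eta: 5 to 2, Zeta.
Zeta vs Epsilon: Zeta preferred on 3 ballots; Epsilon wins 4–3.
Eta vs Epsilon: 3+2 = 5 for Eta, 2 for Epsilon — Eta by 5–2.
Each book drops at least one matchup (Zeta loses to Epsilon; Eta loses to Zeta; Epsilon loses to Eta); the cycle Zeta → Eta → Epsilon → Zeta rules out a Condorcet winner.

none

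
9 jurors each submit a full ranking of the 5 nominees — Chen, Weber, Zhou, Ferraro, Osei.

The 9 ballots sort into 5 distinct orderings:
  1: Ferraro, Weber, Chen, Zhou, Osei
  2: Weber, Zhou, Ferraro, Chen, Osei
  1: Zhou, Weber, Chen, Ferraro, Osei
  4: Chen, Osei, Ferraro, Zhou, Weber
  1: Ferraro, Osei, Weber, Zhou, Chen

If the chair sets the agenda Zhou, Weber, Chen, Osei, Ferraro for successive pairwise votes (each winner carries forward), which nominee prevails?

Chen

Round 1: Zhou vs Weber — 5–4, Zhou advances.
Round 2: Zhou vs Chen — 4–5, Chen advances.
Round 3: Chen vs Osei — 8–1, Chen advances.
Round 4: Chen vs Ferraro — 5–4, Chen advances.
Chen survives the agenda.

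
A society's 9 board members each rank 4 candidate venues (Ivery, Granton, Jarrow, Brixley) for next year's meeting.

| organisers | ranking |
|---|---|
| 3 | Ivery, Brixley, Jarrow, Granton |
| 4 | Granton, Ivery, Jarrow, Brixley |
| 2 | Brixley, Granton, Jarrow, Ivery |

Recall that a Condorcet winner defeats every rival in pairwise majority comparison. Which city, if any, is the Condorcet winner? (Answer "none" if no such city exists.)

Head-to-head results (9 organisers):
Ivery vs Granton: Ivery is ranked higher on 3 ballots, Granton on 6. Granton wins 6–3.
Ivery vs Jarrow: Ivery preferred on 3+4 = 7 ballots; Ivery wins 7–2.
Ivery vs Brixley: 3+4 = 7 for Ivery, 2 for Brixley — Ivery by 7–2.
Granton vs Jarrow: 6 to 3, Granton.
Granton vs Brixley: 4 for Granton, 5 for Brixley — Brixley by 5–4.
Jarrow vs Brixley: 4 for Jarrow, 5 for Brixley — Brixley by 5–4.
No city is unbeaten: Ivery loses to Granton; Granton loses to Brixley; Jarrow loses to Ivery; Brixley loses to Ivery. In particular Ivery → Brixley → Granton → Ivery is a majority cycle — no Condorcet winner exists.

none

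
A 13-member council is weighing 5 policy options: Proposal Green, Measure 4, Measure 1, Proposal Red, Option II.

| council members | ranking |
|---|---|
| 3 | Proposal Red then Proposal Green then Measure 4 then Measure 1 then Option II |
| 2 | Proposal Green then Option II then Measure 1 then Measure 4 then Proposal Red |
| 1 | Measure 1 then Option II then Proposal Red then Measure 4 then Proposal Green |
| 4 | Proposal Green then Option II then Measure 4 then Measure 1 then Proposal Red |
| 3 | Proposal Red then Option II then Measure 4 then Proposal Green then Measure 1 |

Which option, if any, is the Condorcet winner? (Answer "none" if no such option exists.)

none

Check each pair by majority over 13 ballots:
Proposal Green–Measure 4: Proposal Green 9–4.
Proposal Green vs Measure 1: Proposal Green wins 12–1.
Proposal Green vs Proposal Red: Proposal Red wins 7–6.
Proposal Green vs Option II: Proposal Green, 9–4.
Measure 4 vs Measure 1: Measure 4 wins 10–3.
Measure 4–Proposal Red: Proposal Red 7–6.
Measure 4 vs Option II: Option II wins 10–3.
Measure 1 vs Proposal Red: Measure 1 wins 7–6.
Measure 1–Option II: Option II 9–4.
Proposal Red vs Option II: Option II, 7–6.
Every option loses at least once (Proposal Green loses to Proposal Red; Measure 4 loses to Proposal Green; Measure 1 loses to Proposal Green; Proposal Red loses to Measure 1; Option II loses to Proposal Green). The majority relation contains the cycle Proposal Green beats Measure 1 beats Proposal Red beats Proposal Green, so there is no Condorcet winner.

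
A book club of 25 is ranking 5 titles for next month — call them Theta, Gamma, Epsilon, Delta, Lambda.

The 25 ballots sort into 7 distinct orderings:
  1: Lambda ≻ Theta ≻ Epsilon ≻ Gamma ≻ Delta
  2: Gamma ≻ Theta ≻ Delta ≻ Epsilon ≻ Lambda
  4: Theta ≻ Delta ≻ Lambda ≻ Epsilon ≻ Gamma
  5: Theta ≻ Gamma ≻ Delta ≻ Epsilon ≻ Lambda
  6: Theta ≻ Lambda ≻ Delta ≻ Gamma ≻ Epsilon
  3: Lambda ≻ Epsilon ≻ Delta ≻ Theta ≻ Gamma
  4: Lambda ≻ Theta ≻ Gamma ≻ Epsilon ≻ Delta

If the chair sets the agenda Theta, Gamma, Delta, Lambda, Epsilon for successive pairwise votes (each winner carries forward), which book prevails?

Theta

Round 1: Theta vs Gamma — 23–2, Theta advances.
Round 2: Theta vs Delta — 22–3, Theta advances.
Round 3: Theta vs Lambda — 17–8, Theta advances.
Round 4: Theta vs Epsilon — 22–3, Theta advances.
Theta survives the agenda.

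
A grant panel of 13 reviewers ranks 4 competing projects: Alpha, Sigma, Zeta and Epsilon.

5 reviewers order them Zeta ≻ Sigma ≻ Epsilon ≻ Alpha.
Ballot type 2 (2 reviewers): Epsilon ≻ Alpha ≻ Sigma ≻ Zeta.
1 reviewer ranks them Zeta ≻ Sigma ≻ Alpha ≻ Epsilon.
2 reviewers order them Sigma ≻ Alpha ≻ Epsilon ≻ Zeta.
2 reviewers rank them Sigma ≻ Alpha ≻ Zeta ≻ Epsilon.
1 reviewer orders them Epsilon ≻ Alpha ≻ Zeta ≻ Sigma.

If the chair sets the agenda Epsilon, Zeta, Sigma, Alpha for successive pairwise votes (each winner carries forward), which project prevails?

Alpha

Round 1: Epsilon vs Zeta — 5–8, Zeta advances.
Round 2: Zeta vs Sigma — 7–6, Zeta advances.
Round 3: Zeta vs Alpha — 6–7, Alpha advances.
The agenda winner is Alpha.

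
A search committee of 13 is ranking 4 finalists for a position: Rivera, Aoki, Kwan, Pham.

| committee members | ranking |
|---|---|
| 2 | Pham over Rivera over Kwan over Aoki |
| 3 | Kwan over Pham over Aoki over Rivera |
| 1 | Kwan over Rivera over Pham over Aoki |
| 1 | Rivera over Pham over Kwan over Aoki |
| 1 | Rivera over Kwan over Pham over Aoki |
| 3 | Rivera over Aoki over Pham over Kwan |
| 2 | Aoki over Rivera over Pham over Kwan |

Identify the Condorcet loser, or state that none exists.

Aoki

Pairwise majorities:
Rivera vs Aoki: Rivera preferred on 2+1+1+1+3 = 8 ballots; Rivera wins 8–5.
Rivera vs Kwan: Rivera, 9–4.
Rivera vs Pham: Rivera is ranked higher on 1+1+1+3+2 = 8 ballots, Pham on 5. Rivera wins 8–5.
Aoki vs Kwan: Kwan wins 8–5.
Aoki vs Pham: Pham wins 8–5.
Kwan–Pham: Pham 8–5.
Only Aoki has no wins; Aoki is the Condorcet loser.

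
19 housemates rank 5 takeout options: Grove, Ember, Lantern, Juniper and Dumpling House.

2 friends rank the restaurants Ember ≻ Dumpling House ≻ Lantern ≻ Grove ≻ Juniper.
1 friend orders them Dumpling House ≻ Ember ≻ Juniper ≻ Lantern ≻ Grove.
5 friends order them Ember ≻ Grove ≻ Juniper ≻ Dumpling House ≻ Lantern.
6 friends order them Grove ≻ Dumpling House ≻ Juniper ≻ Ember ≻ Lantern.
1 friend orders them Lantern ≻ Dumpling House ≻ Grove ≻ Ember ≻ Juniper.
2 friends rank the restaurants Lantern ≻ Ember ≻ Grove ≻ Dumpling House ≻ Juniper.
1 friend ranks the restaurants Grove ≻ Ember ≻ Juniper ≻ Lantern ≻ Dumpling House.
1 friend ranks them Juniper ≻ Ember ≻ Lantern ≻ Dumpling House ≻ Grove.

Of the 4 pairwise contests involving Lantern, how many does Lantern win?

0

Lantern against each rival (19 friends):
Lantern vs Grove: Lantern preferred on 2+1+1+2+1 = 7 ballots; Grove wins 12–7.
Lantern vs Ember: 3 to 16, Ember.
Lantern vs Juniper: Lantern is ranked higher on 2+1+2 = 5 ballots, Juniper on 14. Juniper wins 14–5.
Lantern vs Dumpling House: Lantern is ranked higher on 1+2+1+1 = 5 ballots, Dumpling House on 14. Dumpling House wins 14–5.
Lantern beats no one; loses to Grove, Ember, Juniper, Dumpling House — 0 pairwise wins.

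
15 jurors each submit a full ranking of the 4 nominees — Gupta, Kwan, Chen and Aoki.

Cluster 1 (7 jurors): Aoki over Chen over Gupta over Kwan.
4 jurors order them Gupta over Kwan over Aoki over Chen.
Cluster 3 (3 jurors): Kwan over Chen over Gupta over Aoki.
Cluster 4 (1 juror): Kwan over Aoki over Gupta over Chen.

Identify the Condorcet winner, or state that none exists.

Pairwise majorities:
Gupta vs Kwan: 7+4 = 11 for Gupta, 4 for Kwan — Gupta by 11–4.
Gupta vs Chen: Gupta preferred on 4+1 = 5 ballots; Chen wins 10–5.
Gupta vs Aoki: Gupta preferred on 4+3 = 7 ballots; Aoki wins 8–7.
Kwan vs Chen: Kwan preferred on 4+3+1 = 8 ballots; Kwan wins 8–7.
Kwan vs Aoki: Kwan wins 8–7.
Chen vs Aoki: Chen is ranked higher on 3 ballots, Aoki on 12. Aoki wins 12–3.
Every nominee loses at least once (Gupta loses to Chen; Kwan loses to Gupta; Chen loses to Kwan; Aoki loses to Kwan). The majority relation contains the cycle Gupta beats Kwan beats Chen beats Gupta, so there is no Condorcet winner.

none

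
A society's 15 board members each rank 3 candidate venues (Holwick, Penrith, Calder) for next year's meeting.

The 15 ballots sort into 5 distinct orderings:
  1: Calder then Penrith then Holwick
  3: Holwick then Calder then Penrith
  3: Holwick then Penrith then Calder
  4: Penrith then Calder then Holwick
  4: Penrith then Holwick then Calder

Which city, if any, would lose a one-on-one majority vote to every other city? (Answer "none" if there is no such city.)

Calder

Head-to-head results (15 organisers):
Holwick vs Penrith: Holwick is ranked higher on 3+3 = 6 ballots, Penrith on 9. Penrith wins 9–6.
Holwick vs Calder: 3+3+4 = 10 for Holwick, 5 for Calder — Holwick by 10–5.
Penrith vs Calder: Penrith wins 11–4.
Calder is beaten in every head-to-head and is the Condorcet loser.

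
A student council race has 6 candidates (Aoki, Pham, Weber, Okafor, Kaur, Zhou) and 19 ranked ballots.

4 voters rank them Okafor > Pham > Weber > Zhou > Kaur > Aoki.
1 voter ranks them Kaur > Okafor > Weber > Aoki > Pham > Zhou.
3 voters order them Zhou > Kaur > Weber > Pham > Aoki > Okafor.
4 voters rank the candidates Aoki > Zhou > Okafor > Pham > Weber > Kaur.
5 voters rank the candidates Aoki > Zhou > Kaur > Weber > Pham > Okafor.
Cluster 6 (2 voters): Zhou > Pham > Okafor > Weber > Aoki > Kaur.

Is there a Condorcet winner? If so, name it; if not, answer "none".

none

Pairwise majorities:
Aoki vs Pham: Aoki is ranked higher on 1+4+5 = 10 ballots, Pham on 9. Aoki wins 10–9.
Aoki vs Weber: Aoki preferred on 4+5 = 9 ballots; Weber wins 10–9.
Aoki vs Okafor: Aoki preferred on 3+4+5 = 12 ballots; Aoki wins 12–7.
Aoki vs Kaur: 11 to 8, Aoki.
Aoki vs Zhou: 1+4+5 = 10 for Aoki, 9 for Zhou — Aoki by 10–9.
Pham vs Weber: Pham preferred on 4+4+2 = 10 ballots; Pham wins 10–9.
Pham vs Okafor: Pham preferred on 3+5+2 = 10 ballots; Pham wins 10–9.
Pham vs Kaur: Pham preferred on 4+4+2 = 10 ballots; Pham wins 10–9.
Pham vs Zhou: 5 to 14, Zhou.
Weber vs Okafor: 8 to 11, Okafor.
Weber vs Kaur: 10 to 9, Weber.
Weber vs Zhou: Weber is ranked higher on 4+1 = 5 ballots, Zhou on 14. Zhou wins 14–5.
Okafor vs Kaur: Okafor is ranked higher on 4+4+2 = 10 ballots, Kaur on 9. Okafor wins 10–9.
Okafor vs Zhou: Okafor is ranked higher on 4+1 = 5 ballots, Zhou on 14. Zhou wins 14–5.
Kaur vs Zhou: Kaur preferred on 1 ballot; Zhou wins 18–1.
Each candidate drops at least one matchup (Aoki loses to Weber; Pham loses to Aoki; Weber loses to Pham; Okafor loses to Aoki; Kaur loses to Aoki; Zhou loses to Aoki); the cycle Aoki > Pham > Weber > Aoki rules out a Condorcet winner.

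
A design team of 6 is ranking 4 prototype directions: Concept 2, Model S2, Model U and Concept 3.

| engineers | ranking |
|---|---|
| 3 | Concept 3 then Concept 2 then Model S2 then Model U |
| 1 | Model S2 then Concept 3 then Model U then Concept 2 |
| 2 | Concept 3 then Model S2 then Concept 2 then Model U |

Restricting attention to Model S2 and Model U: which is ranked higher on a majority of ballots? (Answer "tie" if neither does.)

Ballots ranking Model S2 above Model U: 3 + 1 + 2 = 6.
Ballots ranking Model U above Model S2: 6 − 6 = 0.
Model S2 wins the head-to-head 6–0.

Model S2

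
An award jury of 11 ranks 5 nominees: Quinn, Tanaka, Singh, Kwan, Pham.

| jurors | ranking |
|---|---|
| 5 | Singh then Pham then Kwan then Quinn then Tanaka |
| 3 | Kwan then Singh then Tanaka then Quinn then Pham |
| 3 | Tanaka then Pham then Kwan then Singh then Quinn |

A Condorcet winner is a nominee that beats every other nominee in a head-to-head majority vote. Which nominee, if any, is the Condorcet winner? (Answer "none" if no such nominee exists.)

none

Check each pair by majority over 11 ballots:
Quinn–Tanaka: Tanaka 6–5.
Quinn vs Singh: Singh, 11–0.
Quinn–Kwan: Kwan 11–0.
Quinn–Pham: Pham 8–3.
Tanaka–Singh: Singh 8–3.
Tanaka vs Kwan: Kwan, 8–3.
Tanaka vs Pham: Tanaka wins 6–5.
Singh–Kwan: Kwan 6–5.
Singh vs Pham: Singh wins 8–3.
Kwan–Pham: Pham 8–3.
No nominee is unbeaten: Quinn loses to Tanaka; Tanaka loses to Singh; Singh loses to Kwan; Kwan loses to Pham; Pham loses to Tanaka. In particular Tanaka → Pham → Kwan → Tanaka is a majority cycle — no Condorcet winner exists.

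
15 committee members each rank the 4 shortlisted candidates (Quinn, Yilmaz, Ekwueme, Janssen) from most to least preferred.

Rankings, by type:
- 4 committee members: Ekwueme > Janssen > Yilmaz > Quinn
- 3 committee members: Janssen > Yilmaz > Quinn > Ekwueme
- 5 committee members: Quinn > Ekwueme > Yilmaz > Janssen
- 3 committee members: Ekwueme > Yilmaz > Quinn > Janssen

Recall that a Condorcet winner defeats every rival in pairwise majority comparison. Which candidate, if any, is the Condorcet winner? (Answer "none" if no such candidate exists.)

none

Check each pair by majority over 15 ballots:
Quinn vs Yilmaz: Quinn is ranked higher on 5 ballots, Yilmaz on 10. Yilmaz wins 10–5.
Quinn vs Ekwueme: Quinn preferred on 3+5 = 8 ballots; Quinn wins 8–7.
Quinn vs Janssen: 5+3 = 8 for Quinn, 7 for Janssen — Quinn by 8–7.
Yilmaz vs Ekwueme: 3 for Yilmaz, 12 for Ekwueme — Ekwueme by 12–3.
Yilmaz vs Janssen: 8 to 7, Yilmaz.
Ekwueme vs Janssen: 12 to 3, Ekwueme.
Every candidate loses at least once (Quinn loses to Yilmaz; Yilmaz loses to Ekwueme; Ekwueme loses to Quinn; Janssen loses to Quinn). The majority relation contains the cycle Quinn > Ekwueme > Yilmaz > Quinn, so there is no Condorcet winner.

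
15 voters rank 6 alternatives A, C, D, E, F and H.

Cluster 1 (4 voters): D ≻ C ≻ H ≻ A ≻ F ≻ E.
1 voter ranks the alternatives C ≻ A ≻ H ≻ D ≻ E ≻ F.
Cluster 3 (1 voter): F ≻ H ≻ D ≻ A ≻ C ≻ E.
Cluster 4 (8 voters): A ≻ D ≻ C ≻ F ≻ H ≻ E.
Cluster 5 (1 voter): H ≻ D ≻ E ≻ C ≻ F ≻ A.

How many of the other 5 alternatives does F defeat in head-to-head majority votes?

F against each rival (15 voters):
F vs A: A wins 13–2.
F vs C: 1 to 14, C.
F vs D: F is ranked higher on 1 ballot, D on 14. D wins 14–1.
F vs E: F wins 13–2.
F–H: F 9–6.
F beats E, H; loses to A, C, D — 2 pairwise wins.

2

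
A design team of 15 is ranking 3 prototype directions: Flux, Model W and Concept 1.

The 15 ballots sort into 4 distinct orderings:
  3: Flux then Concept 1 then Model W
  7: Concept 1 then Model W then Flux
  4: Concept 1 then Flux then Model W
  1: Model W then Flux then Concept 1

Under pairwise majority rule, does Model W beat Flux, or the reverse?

Model W

Ballots ranking Model W above Flux: 7 + 1 = 8.
Ballots ranking Flux above Model W: 15 − 8 = 7.
Model W wins the head-to-head 8–7.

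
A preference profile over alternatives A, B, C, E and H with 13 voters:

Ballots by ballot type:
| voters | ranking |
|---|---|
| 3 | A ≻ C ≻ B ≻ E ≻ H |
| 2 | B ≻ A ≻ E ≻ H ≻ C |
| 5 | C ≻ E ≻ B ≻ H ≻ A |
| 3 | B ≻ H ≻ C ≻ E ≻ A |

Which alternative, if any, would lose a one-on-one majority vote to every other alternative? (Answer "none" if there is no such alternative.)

Head-to-head results (13 voters):
A–B: B 10–3.
A–C: C 8–5.
A vs E: A preferred on 3+2 = 5 ballots; E wins 8–5.
A vs H: 3+2 = 5 for A, 8 for H — H by 8–5.
B–C: C 8–5.
B vs E: 8 to 5, B.
B vs H: B wins 13–0.
C vs E: 11 to 2, C.
C–H: C 8–5.
E vs H: 3+2+5 = 10 for E, 3 for H — E by 10–3.
Only A has no wins; A is the Condorcet loser.

A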